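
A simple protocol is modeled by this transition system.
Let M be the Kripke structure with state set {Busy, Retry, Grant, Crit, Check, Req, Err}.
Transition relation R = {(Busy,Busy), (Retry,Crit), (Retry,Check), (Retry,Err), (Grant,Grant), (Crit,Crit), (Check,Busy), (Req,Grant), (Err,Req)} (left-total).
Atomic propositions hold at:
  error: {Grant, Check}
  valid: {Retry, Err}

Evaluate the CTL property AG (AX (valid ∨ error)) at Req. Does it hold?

Yes

Sat(valid ∨ error) = {Retry, Grant, Check, Err}
Sat(AX (valid ∨ error)) = {s : every successor in {Retry, Grant, Check, Err}} = {Grant, Req}
AG (AX (valid ∨ error)): greatest fixpoint, start Z0 = {Grant, Req}, keep only states in Sat with every successor in Z. Already a fixed point.
Sat(AG (AX (valid ∨ error))) = {Grant, Req}
Req ∈ Sat(AG (AX (valid ∨ error))) = {Grant, Req}, so the formula holds at Req.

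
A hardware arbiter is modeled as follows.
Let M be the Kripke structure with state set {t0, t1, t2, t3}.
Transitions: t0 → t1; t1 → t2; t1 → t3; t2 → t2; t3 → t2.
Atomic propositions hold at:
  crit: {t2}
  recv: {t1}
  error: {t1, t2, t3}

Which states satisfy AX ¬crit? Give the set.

Sat(¬crit) = {t0, t1, t3}
Sat(AX ¬crit) = {s : every successor in {t0, t1, t3}} = {t0}

{t0}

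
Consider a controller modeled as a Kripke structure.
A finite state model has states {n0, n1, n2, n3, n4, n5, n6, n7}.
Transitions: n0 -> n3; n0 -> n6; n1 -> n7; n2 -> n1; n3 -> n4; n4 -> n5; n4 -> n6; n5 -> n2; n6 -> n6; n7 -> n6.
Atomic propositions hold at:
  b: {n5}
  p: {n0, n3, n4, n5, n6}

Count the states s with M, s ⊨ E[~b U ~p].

Sat(~b) = {n0, n1, n2, n3, n4, n6, n7}
Sat(~p) = {n1, n2, n7}
E[~b U ~p]: least fixpoint, start Z0 = Sat(~p) = {n1, n2, n7}, add states in Sat(~b) with some successor in Z. Already a fixed point.
Sat(E[~b U ~p]) = {n1, n2, n7}
|Sat(E[~b U ~p])| = |{n1, n2, n7}| = 3.

3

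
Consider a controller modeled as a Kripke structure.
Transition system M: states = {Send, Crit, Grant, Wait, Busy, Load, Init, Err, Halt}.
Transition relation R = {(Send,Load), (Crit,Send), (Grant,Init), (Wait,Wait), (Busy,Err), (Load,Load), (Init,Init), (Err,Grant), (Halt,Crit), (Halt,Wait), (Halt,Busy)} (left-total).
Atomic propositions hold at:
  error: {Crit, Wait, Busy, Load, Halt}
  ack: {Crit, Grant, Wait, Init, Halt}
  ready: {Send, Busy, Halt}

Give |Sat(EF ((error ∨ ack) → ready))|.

Sat(error ∨ ack) = {Crit, Grant, Wait, Busy, Load, Init, Halt}
Sat((error ∨ ack) → ready) = {Send, Busy, Err, Halt}
EF ((error ∨ ack) → ready): least fixpoint, start Z0 = {Send, Busy, Err, Halt}, add states with some successor in Z. Z1 = {Send, Crit, Busy, Err, Halt}; fixed.
Sat(EF ((error ∨ ack) → ready)) = {Send, Crit, Busy, Err, Halt}
|Sat(EF ((error ∨ ack) → ready))| = |{Send, Crit, Busy, Err, Halt}| = 5.

5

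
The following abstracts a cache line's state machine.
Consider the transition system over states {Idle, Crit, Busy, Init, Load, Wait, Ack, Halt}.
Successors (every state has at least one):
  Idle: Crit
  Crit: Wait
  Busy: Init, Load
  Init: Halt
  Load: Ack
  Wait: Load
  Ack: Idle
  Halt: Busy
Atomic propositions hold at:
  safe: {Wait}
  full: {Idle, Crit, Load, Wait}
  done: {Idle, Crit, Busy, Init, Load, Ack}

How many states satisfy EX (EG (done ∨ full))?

7

Sat(done ∨ full) = {Idle, Crit, Busy, Init, Load, Wait, Ack}
EG (done ∨ full): greatest fixpoint, start Z0 = {Idle, Crit, Busy, Init, Load, Wait, Ack}, keep only states in Sat with some successor in Z. Z1 = {Idle, Crit, Busy, Load, Wait, Ack}; fixed.
Sat(EG (done ∨ full)) = {Idle, Crit, Busy, Load, Wait, Ack}
Sat(EX (EG (done ∨ full))) = {s : some successor in {Idle, Crit, Busy, Load, Wait, Ack}} = {Idle, Crit, Busy, Load, Wait, Ack, Halt}
|Sat(EX (EG (done ∨ full)))| = |{Idle, Crit, Busy, Load, Wait, Ack, Halt}| = 7.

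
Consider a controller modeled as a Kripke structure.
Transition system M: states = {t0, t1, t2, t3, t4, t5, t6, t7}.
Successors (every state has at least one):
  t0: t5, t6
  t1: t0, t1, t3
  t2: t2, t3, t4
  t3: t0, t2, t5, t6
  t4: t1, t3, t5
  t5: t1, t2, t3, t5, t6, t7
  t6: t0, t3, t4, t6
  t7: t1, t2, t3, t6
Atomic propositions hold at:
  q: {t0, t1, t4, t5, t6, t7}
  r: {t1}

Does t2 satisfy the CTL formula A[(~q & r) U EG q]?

No

Sat(~q) = {t2, t3}
Sat(~q & r) = ∅
EG q: greatest fixpoint, start Z0 = {t0, t1, t4, t5, t6, t7}, keep only states in Sat with some successor in Z. Already a fixed point.
Sat(EG q) = {t0, t1, t4, t5, t6, t7}
A[(~q & r) U EG q]: least fixpoint, start Z0 = Sat(EG q) = {t0, t1, t4, t5, t6, t7}, add states in Sat(~q & r) with every successor in Z. Already a fixed point.
Sat(A[(~q & r) U EG q]) = {t0, t1, t4, t5, t6, t7}
t2 ∉ Sat(A[(~q & r) U EG q]) = {t0, t1, t4, t5, t6, t7}, so the formula does not hold at t2.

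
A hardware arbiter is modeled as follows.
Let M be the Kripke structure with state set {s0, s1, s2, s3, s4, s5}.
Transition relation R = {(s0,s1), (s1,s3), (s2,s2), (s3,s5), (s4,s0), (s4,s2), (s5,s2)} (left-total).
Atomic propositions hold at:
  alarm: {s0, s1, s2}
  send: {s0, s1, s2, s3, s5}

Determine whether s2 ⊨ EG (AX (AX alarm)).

Sat(AX alarm) = {s : every successor in {s0, s1, s2}} = {s0, s2, s4, s5}
Sat(AX (AX alarm)) = {s : every successor in {s0, s2, s4, s5}} = {s2, s3, s4, s5}
EG (AX (AX alarm)): greatest fixpoint, start Z0 = {s2, s3, s4, s5}, keep only states in Sat with some successor in Z. Already a fixed point.
Sat(EG (AX (AX alarm))) = {s2, s3, s4, s5}
s2 ∈ Sat(EG (AX (AX alarm))) = {s2, s3, s4, s5}, so the formula holds at s2.

Yes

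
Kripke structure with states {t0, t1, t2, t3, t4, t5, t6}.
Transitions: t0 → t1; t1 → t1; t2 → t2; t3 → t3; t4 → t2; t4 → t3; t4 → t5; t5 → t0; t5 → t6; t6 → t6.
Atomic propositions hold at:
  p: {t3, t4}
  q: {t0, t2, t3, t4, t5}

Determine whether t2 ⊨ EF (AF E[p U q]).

Yes

E[p U q]: least fixpoint, start Z0 = Sat(q) = {t0, t2, t3, t4, t5}, add states in Sat(p) with some successor in Z. Already a fixed point.
Sat(E[p U q]) = {t0, t2, t3, t4, t5}
AF E[p U q]: least fixpoint, start Z0 = {t0, t2, t3, t4, t5}, add states with every successor in Z. Already a fixed point.
Sat(AF E[p U q]) = {t0, t2, t3, t4, t5}
EF (AF E[p U q]): least fixpoint, start Z0 = {t0, t2, t3, t4, t5}, add states with some successor in Z. Already a fixed point.
Sat(EF (AF E[p U q])) = {t0, t2, t3, t4, t5}
t2 ∈ Sat(EF (AF E[p U q])) = {t0, t2, t3, t4, t5}, so the formula holds at t2.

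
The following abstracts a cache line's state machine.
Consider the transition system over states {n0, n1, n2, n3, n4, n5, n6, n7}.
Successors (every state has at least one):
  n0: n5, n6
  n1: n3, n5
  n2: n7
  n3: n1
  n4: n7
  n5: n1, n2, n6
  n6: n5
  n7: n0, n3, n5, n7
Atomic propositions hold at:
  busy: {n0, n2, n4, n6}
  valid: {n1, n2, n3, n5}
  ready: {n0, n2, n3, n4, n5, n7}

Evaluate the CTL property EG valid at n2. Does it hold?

No

EG valid: greatest fixpoint, start Z0 = {n1, n2, n3, n5}, keep only states in Sat with some successor in Z. Z1 = {n1, n3, n5}; fixed.
Sat(EG valid) = {n1, n3, n5}
n2 ∉ Sat(EG valid) = {n1, n3, n5}, so the formula does not hold at n2.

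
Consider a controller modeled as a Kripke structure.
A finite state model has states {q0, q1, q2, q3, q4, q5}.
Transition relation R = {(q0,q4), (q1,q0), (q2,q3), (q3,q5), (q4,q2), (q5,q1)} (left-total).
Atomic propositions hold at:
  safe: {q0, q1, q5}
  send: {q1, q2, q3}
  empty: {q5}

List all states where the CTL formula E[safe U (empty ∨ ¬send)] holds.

Sat(¬send) = {q0, q4, q5}
Sat(empty ∨ ¬send) = {q0, q4, q5}
E[safe U (empty ∨ ¬send)]: least fixpoint, start Z0 = Sat((empty ∨ ¬send)) = {q0, q4, q5}, add states in Sat(safe) with some successor in Z. Z1 = {q0, q1, q4, q5}; fixed.
Sat(E[safe U (empty ∨ ¬send)]) = {q0, q1, q4, q5}

{q0, q1, q4, q5}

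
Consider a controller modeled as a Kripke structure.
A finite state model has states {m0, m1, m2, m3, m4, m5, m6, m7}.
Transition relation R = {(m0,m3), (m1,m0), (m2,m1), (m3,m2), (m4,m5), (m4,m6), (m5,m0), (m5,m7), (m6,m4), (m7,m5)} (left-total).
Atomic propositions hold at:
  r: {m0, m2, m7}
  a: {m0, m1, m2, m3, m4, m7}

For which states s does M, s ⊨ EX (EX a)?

Sat(EX a) = {s : some successor in {m0, m1, m2, m3, m4, m7}} = {m0, m1, m2, m3, m5, m6}
Sat(EX (EX a)) = {s : some successor in {m0, m1, m2, m3, m5, m6}} = {m0, m1, m2, m3, m4, m5, m7}

{m0, m1, m2, m3, m4, m5, m7}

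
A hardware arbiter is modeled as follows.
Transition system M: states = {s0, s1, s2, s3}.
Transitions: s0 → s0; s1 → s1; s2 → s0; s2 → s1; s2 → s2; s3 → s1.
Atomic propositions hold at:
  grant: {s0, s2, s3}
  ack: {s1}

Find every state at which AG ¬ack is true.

Sat(¬ack) = {s0, s2, s3}
AG ¬ack: greatest fixpoint, start Z0 = {s0, s2, s3}, keep only states in Sat with every successor in Z. Z1 = {s0}; fixed.
Sat(AG ¬ack) = {s0}

{s0}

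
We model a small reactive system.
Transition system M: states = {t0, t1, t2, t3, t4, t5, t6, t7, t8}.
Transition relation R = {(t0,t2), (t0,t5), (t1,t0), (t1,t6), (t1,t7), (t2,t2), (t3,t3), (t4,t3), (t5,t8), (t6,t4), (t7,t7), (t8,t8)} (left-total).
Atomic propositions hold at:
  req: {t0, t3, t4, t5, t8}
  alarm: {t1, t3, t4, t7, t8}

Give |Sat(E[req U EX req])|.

Sat(EX req) = {s : some successor in {t0, t3, t4, t5, t8}} = {t0, t1, t3, t4, t5, t6, t8}
E[req U EX req]: least fixpoint, start Z0 = Sat(EX req) = {t0, t1, t3, t4, t5, t6, t8}, add states in Sat(req) with some successor in Z. Already a fixed point.
Sat(E[req U EX req]) = {t0, t1, t3, t4, t5, t6, t8}
|Sat(E[req U EX req])| = |{t0, t1, t3, t4, t5, t6, t8}| = 7.

7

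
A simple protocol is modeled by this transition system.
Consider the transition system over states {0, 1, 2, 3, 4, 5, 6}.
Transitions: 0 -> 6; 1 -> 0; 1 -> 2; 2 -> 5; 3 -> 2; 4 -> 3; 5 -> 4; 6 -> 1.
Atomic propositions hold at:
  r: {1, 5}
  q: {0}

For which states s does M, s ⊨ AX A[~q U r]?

{0, 2, 3, 4, 5, 6}

Sat(~q) = {1, 2, 3, 4, 5, 6}
A[~q U r]: least fixpoint, start Z0 = Sat(r) = {1, 5}, add states in Sat(~q) with every successor in Z. Z1 = {1, 2, 5, 6}; Z2 = {1, 2, 3, 5, 6}; Z3 = {1, 2, 3, 4, 5, 6}; fixed.
Sat(A[~q U r]) = {1, 2, 3, 4, 5, 6}
Sat(AX A[~q U r]) = {s : every successor in {1, 2, 3, 4, 5, 6}} = {0, 2, 3, 4, 5, 6}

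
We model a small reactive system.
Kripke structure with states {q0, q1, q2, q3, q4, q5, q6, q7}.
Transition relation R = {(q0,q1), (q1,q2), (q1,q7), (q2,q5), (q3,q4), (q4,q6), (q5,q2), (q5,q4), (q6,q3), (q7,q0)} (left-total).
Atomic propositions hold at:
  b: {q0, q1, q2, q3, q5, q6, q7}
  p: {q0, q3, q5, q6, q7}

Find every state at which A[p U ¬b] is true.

{q3, q4, q6}

Sat(¬b) = {q4}
A[p U ¬b]: least fixpoint, start Z0 = Sat(¬b) = {q4}, add states in Sat(p) with every successor in Z. Z1 = {q3, q4}; Z2 = {q3, q4, q6}; fixed.
Sat(A[p U ¬b]) = {q3, q4, q6}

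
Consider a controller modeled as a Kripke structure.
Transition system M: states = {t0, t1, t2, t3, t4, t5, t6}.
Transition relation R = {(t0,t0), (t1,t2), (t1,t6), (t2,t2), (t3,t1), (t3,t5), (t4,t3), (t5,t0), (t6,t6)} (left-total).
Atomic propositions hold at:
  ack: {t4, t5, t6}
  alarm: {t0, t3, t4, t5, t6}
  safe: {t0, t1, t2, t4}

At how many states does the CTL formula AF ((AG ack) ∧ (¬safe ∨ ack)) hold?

AG ack: greatest fixpoint, start Z0 = {t4, t5, t6}, keep only states in Sat with every successor in Z. Z1 = {t6}; fixed.
Sat(AG ack) = {t6}
Sat(¬safe) = {t3, t5, t6}
Sat(¬safe ∨ ack) = {t3, t4, t5, t6}
Sat((AG ack) ∧ (¬safe ∨ ack)) = {t6}
AF ((AG ack) ∧ (¬safe ∨ ack)): least fixpoint, start Z0 = {t6}, add states with every successor in Z. Already a fixed point.
Sat(AF ((AG ack) ∧ (¬safe ∨ ack))) = {t6}
|Sat(AF ((AG ack) ∧ (¬safe ∨ ack)))| = |{t6}| = 1.

1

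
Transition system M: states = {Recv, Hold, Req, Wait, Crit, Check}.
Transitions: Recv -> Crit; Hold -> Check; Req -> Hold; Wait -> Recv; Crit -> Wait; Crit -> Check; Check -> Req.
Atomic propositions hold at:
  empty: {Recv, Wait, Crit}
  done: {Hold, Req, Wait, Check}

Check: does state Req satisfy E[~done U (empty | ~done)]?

No

Sat(~done) = {Recv, Crit}
Sat(empty | ~done) = {Recv, Wait, Crit}
E[~done U (empty | ~done)]: least fixpoint, start Z0 = Sat((empty | ~done)) = {Recv, Wait, Crit}, add states in Sat(~done) with some successor in Z. Already a fixed point.
Sat(E[~done U (empty | ~done)]) = {Recv, Wait, Crit}
Req ∉ Sat(E[~done U (empty | ~done)]) = {Recv, Wait, Crit}, so the formula does not hold at Req.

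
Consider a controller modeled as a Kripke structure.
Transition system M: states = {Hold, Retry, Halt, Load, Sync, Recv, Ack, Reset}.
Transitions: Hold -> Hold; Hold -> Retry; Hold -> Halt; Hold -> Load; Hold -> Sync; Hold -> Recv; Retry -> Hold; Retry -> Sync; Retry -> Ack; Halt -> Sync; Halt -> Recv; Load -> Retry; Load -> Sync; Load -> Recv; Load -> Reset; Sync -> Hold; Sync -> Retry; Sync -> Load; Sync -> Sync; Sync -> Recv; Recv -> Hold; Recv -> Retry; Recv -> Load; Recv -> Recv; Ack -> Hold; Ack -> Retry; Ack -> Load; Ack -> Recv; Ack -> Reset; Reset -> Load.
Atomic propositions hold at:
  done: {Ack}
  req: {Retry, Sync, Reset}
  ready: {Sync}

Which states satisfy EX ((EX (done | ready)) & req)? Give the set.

Sat(done | ready) = {Sync, Ack}
Sat(EX (done | ready)) = {s : some successor in {Sync, Ack}} = {Hold, Retry, Halt, Load, Sync}
Sat((EX (done | ready)) & req) = {Retry, Sync}
Sat(EX ((EX (done | ready)) & req)) = {s : some successor in {Retry, Sync}} = {Hold, Retry, Halt, Load, Sync, Recv, Ack}

{Hold, Retry, Halt, Load, Sync, Recv, Ack}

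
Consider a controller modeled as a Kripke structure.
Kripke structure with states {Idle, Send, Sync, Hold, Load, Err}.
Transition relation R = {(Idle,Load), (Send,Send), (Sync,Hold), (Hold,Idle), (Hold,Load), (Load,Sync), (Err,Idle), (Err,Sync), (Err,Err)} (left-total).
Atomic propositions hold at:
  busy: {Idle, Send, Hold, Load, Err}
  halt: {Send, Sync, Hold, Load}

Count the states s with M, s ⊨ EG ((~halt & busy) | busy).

2

Sat(~halt) = {Idle, Err}
Sat(~halt & busy) = {Idle, Err}
Sat((~halt & busy) | busy) = {Idle, Send, Hold, Load, Err}
EG ((~halt & busy) | busy): greatest fixpoint, start Z0 = {Idle, Send, Hold, Load, Err}, keep only states in Sat with some successor in Z. Z1 = {Idle, Send, Hold, Err}; Z2 = {Send, Hold, Err}; Z3 = {Send, Err}; fixed.
Sat(EG ((~halt & busy) | busy)) = {Send, Err}
|Sat(EG ((~halt & busy) | busy))| = |{Send, Err}| = 2.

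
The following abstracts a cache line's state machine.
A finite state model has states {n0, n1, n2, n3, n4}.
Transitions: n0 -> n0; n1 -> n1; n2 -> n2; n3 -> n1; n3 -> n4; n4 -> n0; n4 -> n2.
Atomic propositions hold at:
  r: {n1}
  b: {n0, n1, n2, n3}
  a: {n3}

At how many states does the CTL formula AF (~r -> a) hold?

Sat(~r) = {n0, n2, n3, n4}
Sat(~r -> a) = {n1, n3}
AF (~r -> a): least fixpoint, start Z0 = {n1, n3}, add states with every successor in Z. Already a fixed point.
Sat(AF (~r -> a)) = {n1, n3}
|Sat(AF (~r -> a))| = |{n1, n3}| = 2.

2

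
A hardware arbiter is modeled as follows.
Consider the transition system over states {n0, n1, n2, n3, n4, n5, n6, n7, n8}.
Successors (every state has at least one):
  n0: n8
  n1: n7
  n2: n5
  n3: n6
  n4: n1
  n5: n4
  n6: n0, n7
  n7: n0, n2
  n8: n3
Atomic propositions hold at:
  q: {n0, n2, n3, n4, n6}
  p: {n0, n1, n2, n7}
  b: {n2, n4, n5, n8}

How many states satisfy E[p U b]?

7

E[p U b]: least fixpoint, start Z0 = Sat(b) = {n2, n4, n5, n8}, add states in Sat(p) with some successor in Z. Z1 = {n0, n2, n4, n5, n7, n8}; Z2 = {n0, n1, n2, n4, n5, n7, n8}; fixed.
Sat(E[p U b]) = {n0, n1, n2, n4, n5, n7, n8}
|Sat(E[p U b])| = |{n0, n1, n2, n4, n5, n7, n8}| = 7.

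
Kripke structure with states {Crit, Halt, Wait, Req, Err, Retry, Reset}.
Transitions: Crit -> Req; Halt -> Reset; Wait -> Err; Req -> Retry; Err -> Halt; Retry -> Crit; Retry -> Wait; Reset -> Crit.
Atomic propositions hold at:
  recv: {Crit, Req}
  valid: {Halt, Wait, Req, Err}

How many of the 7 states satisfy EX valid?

4

Sat(EX valid) = {s : some successor in {Halt, Wait, Req, Err}} = {Crit, Wait, Err, Retry}
|Sat(EX valid)| = |{Crit, Wait, Err, Retry}| = 4.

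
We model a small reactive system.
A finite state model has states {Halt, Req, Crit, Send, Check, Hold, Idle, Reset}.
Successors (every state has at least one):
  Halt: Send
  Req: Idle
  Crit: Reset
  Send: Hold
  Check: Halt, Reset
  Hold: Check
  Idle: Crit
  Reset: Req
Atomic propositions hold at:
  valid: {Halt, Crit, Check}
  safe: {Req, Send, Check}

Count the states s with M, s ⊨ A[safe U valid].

A[safe U valid]: least fixpoint, start Z0 = Sat(valid) = {Halt, Crit, Check}, add states in Sat(safe) with every successor in Z. Already a fixed point.
Sat(A[safe U valid]) = {Halt, Crit, Check}
|Sat(A[safe U valid])| = |{Halt, Crit, Check}| = 3.

3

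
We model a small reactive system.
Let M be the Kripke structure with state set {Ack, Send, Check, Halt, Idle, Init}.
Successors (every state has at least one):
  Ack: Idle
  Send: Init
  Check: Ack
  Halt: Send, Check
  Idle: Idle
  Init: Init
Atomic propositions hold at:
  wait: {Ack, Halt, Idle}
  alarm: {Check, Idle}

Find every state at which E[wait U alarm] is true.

E[wait U alarm]: least fixpoint, start Z0 = Sat(alarm) = {Check, Idle}, add states in Sat(wait) with some successor in Z. Z1 = {Ack, Check, Halt, Idle}; fixed.
Sat(E[wait U alarm]) = {Ack, Check, Halt, Idle}

{Ack, Check, Halt, Idle}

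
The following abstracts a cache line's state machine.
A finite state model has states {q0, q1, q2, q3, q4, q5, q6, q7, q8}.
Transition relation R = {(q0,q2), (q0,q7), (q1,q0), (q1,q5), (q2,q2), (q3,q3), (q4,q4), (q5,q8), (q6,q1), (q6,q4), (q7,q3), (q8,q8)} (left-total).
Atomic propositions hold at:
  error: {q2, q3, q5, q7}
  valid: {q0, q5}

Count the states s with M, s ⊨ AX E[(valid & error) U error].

4

Sat(valid & error) = {q5}
E[(valid & error) U error]: least fixpoint, start Z0 = Sat(error) = {q2, q3, q5, q7}, add states in Sat(valid & error) with some successor in Z. Already a fixed point.
Sat(E[(valid & error) U error]) = {q2, q3, q5, q7}
Sat(AX E[(valid & error) U error]) = {s : every successor in {q2, q3, q5, q7}} = {q0, q2, q3, q7}
|Sat(AX E[(valid & error) U error])| = |{q0, q2, q3, q7}| = 4.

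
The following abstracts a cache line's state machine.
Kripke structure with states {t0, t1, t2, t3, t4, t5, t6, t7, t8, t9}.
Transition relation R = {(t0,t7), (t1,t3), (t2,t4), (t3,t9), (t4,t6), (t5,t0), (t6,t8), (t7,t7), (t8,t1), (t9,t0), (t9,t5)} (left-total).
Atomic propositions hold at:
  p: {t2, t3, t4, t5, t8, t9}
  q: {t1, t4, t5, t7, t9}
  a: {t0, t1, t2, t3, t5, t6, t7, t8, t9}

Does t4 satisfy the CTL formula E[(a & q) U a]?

No

Sat(a & q) = {t1, t5, t7, t9}
E[(a & q) U a]: least fixpoint, start Z0 = Sat(a) = {t0, t1, t2, t3, t5, t6, t7, t8, t9}, add states in Sat(a & q) with some successor in Z. Already a fixed point.
Sat(E[(a & q) U a]) = {t0, t1, t2, t3, t5, t6, t7, t8, t9}
t4 ∉ Sat(E[(a & q) U a]) = {t0, t1, t2, t3, t5, t6, t7, t8, t9}, so the formula does not hold at t4.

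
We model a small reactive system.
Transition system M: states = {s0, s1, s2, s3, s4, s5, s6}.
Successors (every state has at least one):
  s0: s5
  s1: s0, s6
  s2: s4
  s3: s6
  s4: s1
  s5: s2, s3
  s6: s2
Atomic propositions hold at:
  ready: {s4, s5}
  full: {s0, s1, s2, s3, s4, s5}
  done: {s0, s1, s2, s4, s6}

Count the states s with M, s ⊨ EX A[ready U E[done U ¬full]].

Sat(¬full) = {s6}
E[done U ¬full]: least fixpoint, start Z0 = Sat(¬full) = {s6}, add states in Sat(done) with some successor in Z. Z1 = {s1, s6}; Z2 = {s1, s4, s6}; Z3 = {s1, s2, s4, s6}; fixed.
Sat(E[done U ¬full]) = {s1, s2, s4, s6}
A[ready U E[done U ¬full]]: least fixpoint, start Z0 = Sat(E[done U ¬full]) = {s1, s2, s4, s6}, add states in Sat(ready) with every successor in Z. Already a fixed point.
Sat(A[ready U E[done U ¬full]]) = {s1, s2, s4, s6}
Sat(EX A[ready U E[done U ¬full]]) = {s : some successor in {s1, s2, s4, s6}} = {s1, s2, s3, s4, s5, s6}
|Sat(EX A[ready U E[done U ¬full]])| = |{s1, s2, s3, s4, s5, s6}| = 6.

6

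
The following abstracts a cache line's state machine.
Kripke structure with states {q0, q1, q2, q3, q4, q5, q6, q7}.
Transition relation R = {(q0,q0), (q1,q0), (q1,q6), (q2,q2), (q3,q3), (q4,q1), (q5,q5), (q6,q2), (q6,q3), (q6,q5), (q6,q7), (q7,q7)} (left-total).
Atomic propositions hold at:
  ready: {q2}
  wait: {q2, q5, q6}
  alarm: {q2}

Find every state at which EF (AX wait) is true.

{q1, q2, q4, q5, q6}

Sat(AX wait) = {s : every successor in {q2, q5, q6}} = {q2, q5}
EF (AX wait): least fixpoint, start Z0 = {q2, q5}, add states with some successor in Z. Z1 = {q2, q5, q6}; Z2 = {q1, q2, q5, q6}; Z3 = {q1, q2, q4, q5, q6}; fixed.
Sat(EF (AX wait)) = {q1, q2, q4, q5, q6}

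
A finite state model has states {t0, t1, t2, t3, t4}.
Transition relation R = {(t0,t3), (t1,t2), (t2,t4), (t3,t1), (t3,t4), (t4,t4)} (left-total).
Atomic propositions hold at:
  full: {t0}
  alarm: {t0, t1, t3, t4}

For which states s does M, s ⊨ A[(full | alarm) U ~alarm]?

Sat(full | alarm) = {t0, t1, t3, t4}
Sat(~alarm) = {t2}
A[(full | alarm) U ~alarm]: least fixpoint, start Z0 = Sat(~alarm) = {t2}, add states in Sat(full | alarm) with every successor in Z. Z1 = {t1, t2}; fixed.
Sat(A[(full | alarm) U ~alarm]) = {t1, t2}

{t1, t2}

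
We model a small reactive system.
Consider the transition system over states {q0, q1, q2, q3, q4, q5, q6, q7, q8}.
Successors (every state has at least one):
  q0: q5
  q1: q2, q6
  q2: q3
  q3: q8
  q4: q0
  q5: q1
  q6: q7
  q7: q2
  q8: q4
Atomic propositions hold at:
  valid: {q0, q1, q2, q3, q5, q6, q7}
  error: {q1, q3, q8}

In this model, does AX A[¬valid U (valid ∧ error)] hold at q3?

Sat(¬valid) = {q4, q8}
Sat(valid ∧ error) = {q1, q3}
A[¬valid U (valid ∧ error)]: least fixpoint, start Z0 = Sat((valid ∧ error)) = {q1, q3}, add states in Sat(¬valid) with every successor in Z. Already a fixed point.
Sat(A[¬valid U (valid ∧ error)]) = {q1, q3}
Sat(AX A[¬valid U (valid ∧ error)]) = {s : every successor in {q1, q3}} = {q2, q5}
q3 ∉ Sat(AX A[¬valid U (valid ∧ error)]) = {q2, q5}, so the formula does not hold at q3.

No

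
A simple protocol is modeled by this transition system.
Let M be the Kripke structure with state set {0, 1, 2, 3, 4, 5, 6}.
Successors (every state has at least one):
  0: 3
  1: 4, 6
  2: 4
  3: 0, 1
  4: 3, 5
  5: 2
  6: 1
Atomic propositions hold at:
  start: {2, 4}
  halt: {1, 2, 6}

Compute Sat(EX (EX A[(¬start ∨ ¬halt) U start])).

Sat(¬start) = {0, 1, 3, 5, 6}
Sat(¬halt) = {0, 3, 4, 5}
Sat(¬start ∨ ¬halt) = {0, 1, 3, 4, 5, 6}
A[(¬start ∨ ¬halt) U start]: least fixpoint, start Z0 = Sat(start) = {2, 4}, add states in Sat(¬start ∨ ¬halt) with every successor in Z. Z1 = {2, 4, 5}; fixed.
Sat(A[(¬start ∨ ¬halt) U start]) = {2, 4, 5}
Sat(EX A[(¬start ∨ ¬halt) U start]) = {s : some successor in {2, 4, 5}} = {1, 2, 4, 5}
Sat(EX (EX A[(¬start ∨ ¬halt) U start])) = {s : some successor in {1, 2, 4, 5}} = {1, 2, 3, 4, 5, 6}

{1, 2, 3, 4, 5, 6}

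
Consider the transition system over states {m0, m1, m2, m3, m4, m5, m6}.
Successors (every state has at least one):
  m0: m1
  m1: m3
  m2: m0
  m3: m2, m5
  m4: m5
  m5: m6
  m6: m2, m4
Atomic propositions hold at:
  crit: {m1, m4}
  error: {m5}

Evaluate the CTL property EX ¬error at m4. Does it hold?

Sat(¬error) = {m0, m1, m2, m3, m4, m6}
Sat(EX ¬error) = {s : some successor in {m0, m1, m2, m3, m4, m6}} = {m0, m1, m2, m3, m5, m6}
m4 ∉ Sat(EX ¬error) = {m0, m1, m2, m3, m5, m6}, so the formula does not hold at m4.

No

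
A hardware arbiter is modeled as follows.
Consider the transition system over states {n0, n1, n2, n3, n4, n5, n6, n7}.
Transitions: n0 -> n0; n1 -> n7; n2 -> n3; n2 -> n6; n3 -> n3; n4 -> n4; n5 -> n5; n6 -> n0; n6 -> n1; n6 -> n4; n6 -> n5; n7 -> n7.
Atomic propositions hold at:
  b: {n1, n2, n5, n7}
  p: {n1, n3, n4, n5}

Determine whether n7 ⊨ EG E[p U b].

E[p U b]: least fixpoint, start Z0 = Sat(b) = {n1, n2, n5, n7}, add states in Sat(p) with some successor in Z. Already a fixed point.
Sat(E[p U b]) = {n1, n2, n5, n7}
EG E[p U b]: greatest fixpoint, start Z0 = {n1, n2, n5, n7}, keep only states in Sat with some successor in Z. Z1 = {n1, n5, n7}; fixed.
Sat(EG E[p U b]) = {n1, n5, n7}
n7 ∈ Sat(EG E[p U b]) = {n1, n5, n7}, so the formula holds at n7.

Yes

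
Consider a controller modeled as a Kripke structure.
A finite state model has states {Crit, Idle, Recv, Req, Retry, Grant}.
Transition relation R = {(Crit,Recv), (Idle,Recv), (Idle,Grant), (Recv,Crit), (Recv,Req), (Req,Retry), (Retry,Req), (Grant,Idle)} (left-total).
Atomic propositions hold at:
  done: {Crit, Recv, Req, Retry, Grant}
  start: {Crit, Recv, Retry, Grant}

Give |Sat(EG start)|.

2

EG start: greatest fixpoint, start Z0 = {Crit, Recv, Retry, Grant}, keep only states in Sat with some successor in Z. Z1 = {Crit, Recv}; fixed.
Sat(EG start) = {Crit, Recv}
|Sat(EG start)| = |{Crit, Recv}| = 2.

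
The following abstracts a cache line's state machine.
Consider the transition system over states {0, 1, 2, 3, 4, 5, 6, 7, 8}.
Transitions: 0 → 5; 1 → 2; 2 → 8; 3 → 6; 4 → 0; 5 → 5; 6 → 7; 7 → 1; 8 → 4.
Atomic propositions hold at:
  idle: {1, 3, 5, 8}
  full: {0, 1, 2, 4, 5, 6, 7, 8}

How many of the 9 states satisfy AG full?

8

AG full: greatest fixpoint, start Z0 = {0, 1, 2, 4, 5, 6, 7, 8}, keep only states in Sat with every successor in Z. Already a fixed point.
Sat(AG full) = {0, 1, 2, 4, 5, 6, 7, 8}
|Sat(AG full)| = |{0, 1, 2, 4, 5, 6, 7, 8}| = 8.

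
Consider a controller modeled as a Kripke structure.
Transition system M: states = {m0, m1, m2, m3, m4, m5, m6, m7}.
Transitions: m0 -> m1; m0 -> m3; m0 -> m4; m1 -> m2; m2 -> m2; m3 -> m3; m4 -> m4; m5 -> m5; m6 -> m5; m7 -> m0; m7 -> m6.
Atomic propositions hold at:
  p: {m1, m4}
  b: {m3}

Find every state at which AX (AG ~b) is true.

{m1, m2, m4, m5, m6}

Sat(~b) = {m0, m1, m2, m4, m5, m6, m7}
AG ~b: greatest fixpoint, start Z0 = {m0, m1, m2, m4, m5, m6, m7}, keep only states in Sat with every successor in Z. Z1 = {m1, m2, m4, m5, m6, m7}; Z2 = {m1, m2, m4, m5, m6}; fixed.
Sat(AG ~b) = {m1, m2, m4, m5, m6}
Sat(AX (AG ~b)) = {s : every successor in {m1, m2, m4, m5, m6}} = {m1, m2, m4, m5, m6}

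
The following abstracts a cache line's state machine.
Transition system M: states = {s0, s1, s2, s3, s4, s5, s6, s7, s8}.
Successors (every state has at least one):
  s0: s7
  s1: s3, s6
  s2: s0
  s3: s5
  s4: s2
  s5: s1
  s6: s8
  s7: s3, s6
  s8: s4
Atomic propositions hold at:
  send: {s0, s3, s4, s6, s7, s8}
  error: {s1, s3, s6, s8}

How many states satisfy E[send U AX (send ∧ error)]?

4

Sat(send ∧ error) = {s3, s6, s8}
Sat(AX (send ∧ error)) = {s : every successor in {s3, s6, s8}} = {s1, s6, s7}
E[send U AX (send ∧ error)]: least fixpoint, start Z0 = Sat(AX (send ∧ error)) = {s1, s6, s7}, add states in Sat(send) with some successor in Z. Z1 = {s0, s1, s6, s7}; fixed.
Sat(E[send U AX (send ∧ error)]) = {s0, s1, s6, s7}
|Sat(E[send U AX (send ∧ error)])| = |{s0, s1, s6, s7}| = 4.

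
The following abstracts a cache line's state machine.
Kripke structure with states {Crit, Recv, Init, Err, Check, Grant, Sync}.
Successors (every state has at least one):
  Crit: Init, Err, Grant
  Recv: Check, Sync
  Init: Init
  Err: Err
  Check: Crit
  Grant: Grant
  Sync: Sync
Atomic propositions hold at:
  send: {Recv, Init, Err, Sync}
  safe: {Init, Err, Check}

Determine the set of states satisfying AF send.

{Recv, Init, Err, Sync}

AF send: least fixpoint, start Z0 = {Recv, Init, Err, Sync}, add states with every successor in Z. Already a fixed point.
Sat(AF send) = {Recv, Init, Err, Sync}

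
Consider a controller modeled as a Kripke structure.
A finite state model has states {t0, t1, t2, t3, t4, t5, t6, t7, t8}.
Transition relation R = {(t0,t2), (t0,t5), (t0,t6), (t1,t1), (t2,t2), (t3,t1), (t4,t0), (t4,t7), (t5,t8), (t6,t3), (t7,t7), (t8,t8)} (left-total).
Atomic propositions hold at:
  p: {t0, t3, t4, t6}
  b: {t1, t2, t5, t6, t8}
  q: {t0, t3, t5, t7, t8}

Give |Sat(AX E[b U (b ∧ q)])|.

Sat(b ∧ q) = {t5, t8}
E[b U (b ∧ q)]: least fixpoint, start Z0 = Sat((b ∧ q)) = {t5, t8}, add states in Sat(b) with some successor in Z. Already a fixed point.
Sat(E[b U (b ∧ q)]) = {t5, t8}
Sat(AX E[b U (b ∧ q)]) = {s : every successor in {t5, t8}} = {t5, t8}
|Sat(AX E[b U (b ∧ q)])| = |{t5, t8}| = 2.

2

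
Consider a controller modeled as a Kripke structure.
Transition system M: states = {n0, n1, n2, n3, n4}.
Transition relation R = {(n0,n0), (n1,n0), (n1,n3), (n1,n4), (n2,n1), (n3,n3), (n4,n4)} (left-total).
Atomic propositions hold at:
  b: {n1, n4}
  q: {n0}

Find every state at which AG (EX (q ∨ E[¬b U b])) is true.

{n0, n4}

Sat(¬b) = {n0, n2, n3}
E[¬b U b]: least fixpoint, start Z0 = Sat(b) = {n1, n4}, add states in Sat(¬b) with some successor in Z. Z1 = {n1, n2, n4}; fixed.
Sat(E[¬b U b]) = {n1, n2, n4}
Sat(q ∨ E[¬b U b]) = {n0, n1, n2, n4}
Sat(EX (q ∨ E[¬b U b])) = {s : some successor in {n0, n1, n2, n4}} = {n0, n1, n2, n4}
AG (EX (q ∨ E[¬b U b])): greatest fixpoint, start Z0 = {n0, n1, n2, n4}, keep only states in Sat with every successor in Z. Z1 = {n0, n2, n4}; Z2 = {n0, n4}; fixed.
Sat(AG (EX (q ∨ E[¬b U b]))) = {n0, n4}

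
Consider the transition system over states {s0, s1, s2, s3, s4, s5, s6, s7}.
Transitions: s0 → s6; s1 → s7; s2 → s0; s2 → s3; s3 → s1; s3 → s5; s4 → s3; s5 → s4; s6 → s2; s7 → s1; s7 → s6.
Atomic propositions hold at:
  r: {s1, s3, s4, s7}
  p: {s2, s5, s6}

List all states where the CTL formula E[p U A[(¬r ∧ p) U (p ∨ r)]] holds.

{s1, s2, s3, s4, s5, s6, s7}

Sat(¬r) = {s0, s2, s5, s6}
Sat(¬r ∧ p) = {s2, s5, s6}
Sat(p ∨ r) = {s1, s2, s3, s4, s5, s6, s7}
A[(¬r ∧ p) U (p ∨ r)]: least fixpoint, start Z0 = Sat((p ∨ r)) = {s1, s2, s3, s4, s5, s6, s7}, add states in Sat(¬r ∧ p) with every successor in Z. Already a fixed point.
Sat(A[(¬r ∧ p) U (p ∨ r)]) = {s1, s2, s3, s4, s5, s6, s7}
E[p U A[(¬r ∧ p) U (p ∨ r)]]: least fixpoint, start Z0 = Sat(A[(¬r ∧ p) U (p ∨ r)]) = {s1, s2, s3, s4, s5, s6, s7}, add states in Sat(p) with some successor in Z. Already a fixed point.
Sat(E[p U A[(¬r ∧ p) U (p ∨ r)]]) = {s1, s2, s3, s4, s5, s6, s7}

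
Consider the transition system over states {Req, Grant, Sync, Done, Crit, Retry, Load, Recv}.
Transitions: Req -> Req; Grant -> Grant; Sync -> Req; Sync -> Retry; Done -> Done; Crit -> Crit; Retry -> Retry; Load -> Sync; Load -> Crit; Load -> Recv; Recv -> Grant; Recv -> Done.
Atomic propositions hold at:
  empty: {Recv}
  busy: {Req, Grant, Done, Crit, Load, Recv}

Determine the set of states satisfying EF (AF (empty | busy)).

{Req, Grant, Sync, Done, Crit, Load, Recv}

Sat(empty | busy) = {Req, Grant, Done, Crit, Load, Recv}
AF (empty | busy): least fixpoint, start Z0 = {Req, Grant, Done, Crit, Load, Recv}, add states with every successor in Z. Already a fixed point.
Sat(AF (empty | busy)) = {Req, Grant, Done, Crit, Load, Recv}
EF (AF (empty | busy)): least fixpoint, start Z0 = {Req, Grant, Done, Crit, Load, Recv}, add states with some successor in Z. Z1 = {Req, Grant, Sync, Done, Crit, Load, Recv}; fixed.
Sat(EF (AF (empty | busy))) = {Req, Grant, Sync, Done, Crit, Load, Recv}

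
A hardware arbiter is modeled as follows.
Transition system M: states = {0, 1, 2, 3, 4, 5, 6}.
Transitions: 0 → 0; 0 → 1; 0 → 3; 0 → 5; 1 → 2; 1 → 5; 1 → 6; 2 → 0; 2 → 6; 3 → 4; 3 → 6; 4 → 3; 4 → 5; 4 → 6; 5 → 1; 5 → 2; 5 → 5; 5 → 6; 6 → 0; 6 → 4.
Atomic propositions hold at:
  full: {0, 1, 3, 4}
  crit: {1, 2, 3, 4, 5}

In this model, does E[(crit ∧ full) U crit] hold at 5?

Sat(crit ∧ full) = {1, 3, 4}
E[(crit ∧ full) U crit]: least fixpoint, start Z0 = Sat(crit) = {1, 2, 3, 4, 5}, add states in Sat(crit ∧ full) with some successor in Z. Already a fixed point.
Sat(E[(crit ∧ full) U crit]) = {1, 2, 3, 4, 5}
5 ∈ Sat(E[(crit ∧ full) U crit]) = {1, 2, 3, 4, 5}, so the formula holds at 5.

Yes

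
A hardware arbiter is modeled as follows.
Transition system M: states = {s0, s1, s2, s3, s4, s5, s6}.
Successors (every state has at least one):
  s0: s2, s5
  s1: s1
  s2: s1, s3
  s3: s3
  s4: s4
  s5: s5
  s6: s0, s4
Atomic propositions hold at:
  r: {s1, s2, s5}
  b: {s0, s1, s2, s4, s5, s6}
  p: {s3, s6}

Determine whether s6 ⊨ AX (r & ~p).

No

Sat(~p) = {s0, s1, s2, s4, s5}
Sat(r & ~p) = {s1, s2, s5}
Sat(AX (r & ~p)) = {s : every successor in {s1, s2, s5}} = {s0, s1, s5}
s6 ∉ Sat(AX (r & ~p)) = {s0, s1, s5}, so the formula does not hold at s6.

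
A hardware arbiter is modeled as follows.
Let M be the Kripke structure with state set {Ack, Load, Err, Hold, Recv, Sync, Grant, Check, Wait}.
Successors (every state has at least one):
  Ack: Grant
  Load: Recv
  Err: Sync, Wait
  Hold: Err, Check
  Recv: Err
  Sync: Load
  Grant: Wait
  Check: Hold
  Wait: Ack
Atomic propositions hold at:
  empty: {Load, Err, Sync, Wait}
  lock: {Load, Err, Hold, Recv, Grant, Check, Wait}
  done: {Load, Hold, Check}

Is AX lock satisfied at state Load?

Yes

Sat(AX lock) = {s : every successor in {Load, Err, Hold, Recv, Grant, Check, Wait}} = {Ack, Load, Hold, Recv, Sync, Grant, Check}
Load ∈ Sat(AX lock) = {Ack, Load, Hold, Recv, Sync, Grant, Check}, so the formula holds at Load.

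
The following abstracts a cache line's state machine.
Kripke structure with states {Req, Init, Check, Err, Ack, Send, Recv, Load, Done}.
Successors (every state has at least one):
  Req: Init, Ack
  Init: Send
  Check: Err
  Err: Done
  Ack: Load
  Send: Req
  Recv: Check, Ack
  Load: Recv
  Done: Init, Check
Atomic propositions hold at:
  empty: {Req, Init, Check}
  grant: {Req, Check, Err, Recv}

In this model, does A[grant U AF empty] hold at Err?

AF empty: least fixpoint, start Z0 = {Req, Init, Check}, add states with every successor in Z. Z1 = {Req, Init, Check, Send, Done}; Z2 = {Req, Init, Check, Err, Send, Done}; fixed.
Sat(AF empty) = {Req, Init, Check, Err, Send, Done}
A[grant U AF empty]: least fixpoint, start Z0 = Sat(AF empty) = {Req, Init, Check, Err, Send, Done}, add states in Sat(grant) with every successor in Z. Already a fixed point.
Sat(A[grant U AF empty]) = {Req, Init, Check, Err, Send, Done}
Err ∈ Sat(A[grant U AF empty]) = {Req, Init, Check, Err, Send, Done}, so the formula holds at Err.

Yes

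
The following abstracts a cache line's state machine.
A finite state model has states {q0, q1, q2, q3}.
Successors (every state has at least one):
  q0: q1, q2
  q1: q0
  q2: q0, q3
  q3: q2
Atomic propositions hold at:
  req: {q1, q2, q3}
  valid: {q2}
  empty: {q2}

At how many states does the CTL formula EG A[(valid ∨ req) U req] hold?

Sat(valid ∨ req) = {q1, q2, q3}
A[(valid ∨ req) U req]: least fixpoint, start Z0 = Sat(req) = {q1, q2, q3}, add states in Sat(valid ∨ req) with every successor in Z. Already a fixed point.
Sat(A[(valid ∨ req) U req]) = {q1, q2, q3}
EG A[(valid ∨ req) U req]: greatest fixpoint, start Z0 = {q1, q2, q3}, keep only states in Sat with some successor in Z. Z1 = {q2, q3}; fixed.
Sat(EG A[(valid ∨ req) U req]) = {q2, q3}
|Sat(EG A[(valid ∨ req) U req])| = |{q2, q3}| = 2.

2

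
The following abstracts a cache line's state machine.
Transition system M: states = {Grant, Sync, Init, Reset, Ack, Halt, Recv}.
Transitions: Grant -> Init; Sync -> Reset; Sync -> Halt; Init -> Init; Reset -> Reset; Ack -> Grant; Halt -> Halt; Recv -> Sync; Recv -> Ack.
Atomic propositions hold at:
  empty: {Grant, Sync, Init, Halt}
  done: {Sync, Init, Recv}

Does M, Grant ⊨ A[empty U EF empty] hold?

EF empty: least fixpoint, start Z0 = {Grant, Sync, Init, Halt}, add states with some successor in Z. Z1 = {Grant, Sync, Init, Ack, Halt, Recv}; fixed.
Sat(EF empty) = {Grant, Sync, Init, Ack, Halt, Recv}
A[empty U EF empty]: least fixpoint, start Z0 = Sat(EF empty) = {Grant, Sync, Init, Ack, Halt, Recv}, add states in Sat(empty) with every successor in Z. Already a fixed point.
Sat(A[empty U EF empty]) = {Grant, Sync, Init, Ack, Halt, Recv}
Grant ∈ Sat(A[empty U EF empty]) = {Grant, Sync, Init, Ack, Halt, Recv}, so the formula holds at Grant.

Yes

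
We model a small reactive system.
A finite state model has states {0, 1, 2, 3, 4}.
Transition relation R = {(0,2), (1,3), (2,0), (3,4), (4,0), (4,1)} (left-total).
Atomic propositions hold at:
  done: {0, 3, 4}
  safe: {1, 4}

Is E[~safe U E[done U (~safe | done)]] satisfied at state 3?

Yes

Sat(~safe) = {0, 2, 3}
Sat(~safe | done) = {0, 2, 3, 4}
E[done U (~safe | done)]: least fixpoint, start Z0 = Sat((~safe | done)) = {0, 2, 3, 4}, add states in Sat(done) with some successor in Z. Already a fixed point.
Sat(E[done U (~safe | done)]) = {0, 2, 3, 4}
E[~safe U E[done U (~safe | done)]]: least fixpoint, start Z0 = Sat(E[done U (~safe | done)]) = {0, 2, 3, 4}, add states in Sat(~safe) with some successor in Z. Already a fixed point.
Sat(E[~safe U E[done U (~safe | done)]]) = {0, 2, 3, 4}
3 ∈ Sat(E[~safe U E[done U (~safe | done)]]) = {0, 2, 3, 4}, so the formula holds at 3.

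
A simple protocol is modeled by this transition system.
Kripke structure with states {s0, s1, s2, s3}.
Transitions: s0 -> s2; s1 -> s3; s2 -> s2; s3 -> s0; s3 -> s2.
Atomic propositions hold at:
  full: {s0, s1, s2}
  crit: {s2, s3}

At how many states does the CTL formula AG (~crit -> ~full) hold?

1

Sat(~crit) = {s0, s1}
Sat(~full) = {s3}
Sat(~crit -> ~full) = {s2, s3}
AG (~crit -> ~full): greatest fixpoint, start Z0 = {s2, s3}, keep only states in Sat with every successor in Z. Z1 = {s2}; fixed.
Sat(AG (~crit -> ~full)) = {s2}
|Sat(AG (~crit -> ~full))| = |{s2}| = 1.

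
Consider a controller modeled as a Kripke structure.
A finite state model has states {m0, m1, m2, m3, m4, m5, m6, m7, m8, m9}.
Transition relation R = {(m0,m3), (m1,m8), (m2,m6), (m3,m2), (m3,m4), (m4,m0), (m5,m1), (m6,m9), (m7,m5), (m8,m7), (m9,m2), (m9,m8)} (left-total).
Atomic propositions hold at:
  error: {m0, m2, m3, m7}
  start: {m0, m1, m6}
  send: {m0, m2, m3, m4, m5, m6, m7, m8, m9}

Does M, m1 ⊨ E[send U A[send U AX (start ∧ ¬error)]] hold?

Sat(¬error) = {m1, m4, m5, m6, m8, m9}
Sat(start ∧ ¬error) = {m1, m6}
Sat(AX (start ∧ ¬error)) = {s : every successor in {m1, m6}} = {m2, m5}
A[send U AX (start ∧ ¬error)]: least fixpoint, start Z0 = Sat(AX (start ∧ ¬error)) = {m2, m5}, add states in Sat(send) with every successor in Z. Z1 = {m2, m5, m7}; Z2 = {m2, m5, m7, m8}; Z3 = {m2, m5, m7, m8, m9}; Z4 = {m2, m5, m6, m7, m8, m9}; fixed.
Sat(A[send U AX (start ∧ ¬error)]) = {m2, m5, m6, m7, m8, m9}
E[send U A[send U AX (start ∧ ¬error)]]: least fixpoint, start Z0 = Sat(A[send U AX (start ∧ ¬error)]) = {m2, m5, m6, m7, m8, m9}, add states in Sat(send) with some successor in Z. Z1 = {m2, m3, m5, m6, m7, m8, m9}; Z2 = {m0, m2, m3, m5, m6, m7, m8, m9}; Z3 = {m0, m2, m3, m4, m5, m6, m7, m8, m9}; fixed.
Sat(E[send U A[send U AX (start ∧ ¬error)]]) = {m0, m2, m3, m4, m5, m6, m7, m8, m9}
m1 ∉ Sat(E[send U A[send U AX (start ∧ ¬error)]]) = {m0, m2, m3, m4, m5, m6, m7, m8, m9}, so the formula does not hold at m1.

No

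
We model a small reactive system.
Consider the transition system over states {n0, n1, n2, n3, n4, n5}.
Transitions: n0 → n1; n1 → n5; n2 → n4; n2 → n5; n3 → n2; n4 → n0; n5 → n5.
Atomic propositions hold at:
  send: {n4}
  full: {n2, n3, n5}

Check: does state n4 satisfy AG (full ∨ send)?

No

Sat(full ∨ send) = {n2, n3, n4, n5}
AG (full ∨ send): greatest fixpoint, start Z0 = {n2, n3, n4, n5}, keep only states in Sat with every successor in Z. Z1 = {n2, n3, n5}; Z2 = {n3, n5}; Z3 = {n5}; fixed.
Sat(AG (full ∨ send)) = {n5}
n4 ∉ Sat(AG (full ∨ send)) = {n5}, so the formula does not hold at n4.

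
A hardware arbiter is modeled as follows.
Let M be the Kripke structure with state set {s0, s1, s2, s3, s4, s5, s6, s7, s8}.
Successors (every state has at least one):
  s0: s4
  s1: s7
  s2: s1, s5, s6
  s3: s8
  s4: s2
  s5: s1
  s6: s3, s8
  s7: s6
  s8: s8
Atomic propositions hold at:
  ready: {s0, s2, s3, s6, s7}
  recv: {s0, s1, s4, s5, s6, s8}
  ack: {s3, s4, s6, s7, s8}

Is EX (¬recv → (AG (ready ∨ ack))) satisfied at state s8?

Yes

Sat(¬recv) = {s2, s3, s7}
Sat(ready ∨ ack) = {s0, s2, s3, s4, s6, s7, s8}
AG (ready ∨ ack): greatest fixpoint, start Z0 = {s0, s2, s3, s4, s6, s7, s8}, keep only states in Sat with every successor in Z. Z1 = {s0, s3, s4, s6, s7, s8}; Z2 = {s0, s3, s6, s7, s8}; Z3 = {s3, s6, s7, s8}; fixed.
Sat(AG (ready ∨ ack)) = {s3, s6, s7, s8}
Sat(¬recv → (AG (ready ∨ ack))) = {s0, s1, s3, s4, s5, s6, s7, s8}
Sat(EX (¬recv → (AG (ready ∨ ack)))) = {s : some successor in {s0, s1, s3, s4, s5, s6, s7, s8}} = {s0, s1, s2, s3, s5, s6, s7, s8}
s8 ∈ Sat(EX (¬recv → (AG (ready ∨ ack)))) = {s0, s1, s2, s3, s5, s6, s7, s8}, so the formula holds at s8.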